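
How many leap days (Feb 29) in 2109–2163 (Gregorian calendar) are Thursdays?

2

Leap years in 2109–2163: 13 of them.
Feb 29 weekday advances by 5 (mod 7) from one leap year to the next four years later (or differs when a century non-leap intervenes).
Leap-day weekdays: 2112:Mon 2116:Sat 2120:Thu✓ 2124:Tue 2128:Sun 2132:Fri 2136:Wed 2140:Mon 2144:Sat 2148:Thu✓ 2152:Tue 2156:Sun 2160:Fri
Thursday: 2120, 2148 → 2.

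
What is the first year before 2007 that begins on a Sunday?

Jan 1 advances by 2 weekdays after a leap year and by 1 after a common year.
2007: Jan 1 is Monday.
2006: Sunday
2006 begins on a Sunday

2006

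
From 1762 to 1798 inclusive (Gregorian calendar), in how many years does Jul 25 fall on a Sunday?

Track Jul 25's weekday year by year (advancing +1, or +2 across a Feb 29):
  1762: Sun ✓  1763: Mon (+1)  1764: Wed (+2)  1765: Thu (+1)  1766: Fri (+1)
  1767: Sat (+1)  1768: Mon (+2)  1769: Tue (+1)  1770: Wed (+1)  1771: Thu (+1)
  1772: Sat (+2)  1773: Sun (+1) ✓  1774: Mon (+1)  1775: Tue (+1)  … (9 more years) …
  1785: Mon (+1)  1786: Tue (+1)  1787: Wed (+1)  1788: Fri (+2)  1789: Sat (+1)
  1790: Sun (+1) ✓  1791: Mon (+1)  1792: Wed (+2)  1793: Thu (+1)  1794: Fri (+1)
  1795: Sat (+1)  1796: Mon (+2)  1797: Tue (+1)  1798: Wed (+1)
Sunday years: 1762, 1773, 1779, 1784, 1790 — 5 in total.

5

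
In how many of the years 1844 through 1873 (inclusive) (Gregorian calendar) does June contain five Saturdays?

June has 30 days; it has five Saturdays when Saturday falls among the first (month-length − 28) days — i.e. when June 1 is one of Saturday/Friday.
June 1 by year: 1844:Sat✓ 1845:Sun 1846:Mon 1847:Tue 1848:Thu 1849:Fri✓ 1850:Sat✓ 1851:Sun 1852:Tue 1853:Wed 1854:Thu 1855:Fri✓ 1856:Sun 1857:Mon 1858:Tue 1859:Wed 1860:Fri✓ 1861:Sat✓ 1862:Sun 1863:Mon 1864:Wed 1865:Thu 1866:Fri✓ 1867:Sat✓ 1868:Mon 1869:Tue 1870:Wed 1871:Thu 1872:Sat✓ 1873:Sun
Years with five Saturdays: 1844, 1849, 1850, 1855, 1860, 1861, 1866, 1867, 1872 → 9.

9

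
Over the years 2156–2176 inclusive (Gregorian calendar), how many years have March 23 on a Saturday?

Track March 23's weekday year by year (advancing +1, or +2 across a Feb 29):
  2156: Tue  2157: Wed (+1)  2158: Thu (+1)  2159: Fri (+1)  2160: Sun (+2)
  2161: Mon (+1)  2162: Tue (+1)  2163: Wed (+1)  2164: Fri (+2)  2165: Sat (+1) ✓
  2166: Sun (+1)  2167: Mon (+1)  2168: Wed (+2)  2169: Thu (+1)  2170: Fri (+1)
  2171: Sat (+1) ✓  2172: Mon (+2)  2173: Tue (+1)  2174: Wed (+1)  2175: Thu (+1)
  2176: Sat (+2) ✓
Saturday years: 2165, 2171, 2176 — 3 in total.

3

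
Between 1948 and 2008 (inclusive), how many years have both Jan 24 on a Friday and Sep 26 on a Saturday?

2

Check each year's weekday for Jan 24 and Sep 26:
  1948: Sat/Sun  1949: Mon/Mon  1950: Tue/Tue  1951: Wed/Wed  1952: Thu/Fri  1953: Sat/Sat  1954: Sun/Sun  1955: Mon/Mon  1956: Tue/Wed  1957: Thu/Thu  1958: Fri/Fri  1959: Sat/Sat  1960: Sun/Mon  1961: Tue/Tue  …(33 more)…  1995: Tue/Tue  1996: Wed/Thu  1997: Fri/Fri  1998: Sat/Sat  1999: Sun/Sun  2000: Mon/Tue  2001: Wed/Wed  2002: Thu/Thu  2003: Fri/Fri  2004: Sat/Sun  2005: Mon/Mon  2006: Tue/Tue  2007: Wed/Wed  2008: Thu/Fri
Both conditions hold in: 1964, 1992 — 2.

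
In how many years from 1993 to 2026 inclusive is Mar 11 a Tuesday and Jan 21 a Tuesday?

4

Check each year's weekday for Mar 11 and Jan 21:
  1993: Thu/Thu  1994: Fri/Fri  1995: Sat/Sat  1996: Mon/Sun  1997: Tue/Tue ✓  1998: Wed/Wed  1999: Thu/Thu  2000: Sat/Fri  2001: Sun/Sun  2002: Mon/Mon  2003: Tue/Tue ✓  2004: Thu/Wed  2005: Fri/Fri  2006: Sat/Sat  …(6 more)…  2013: Mon/Mon  2014: Tue/Tue ✓  2015: Wed/Wed  2016: Fri/Thu  2017: Sat/Sat  2018: Sun/Sun  2019: Mon/Mon  2020: Wed/Tue  2021: Thu/Thu  2022: Fri/Fri  2023: Sat/Sat  2024: Mon/Sun  2025: Tue/Tue ✓  2026: Wed/Wed
Both conditions hold in: 1997, 2003, 2014, 2025 — 4.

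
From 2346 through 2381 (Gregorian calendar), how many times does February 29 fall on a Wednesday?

1

Leap years in 2346–2381: 9 of them.
Feb 29 weekday advances by 5 (mod 7) from one leap year to the next four years later (or differs when a century non-leap intervenes).
Leap-day weekdays: 2348:Sun 2352:Fri 2356:Wed✓ 2360:Mon 2364:Sat 2368:Thu 2372:Tue 2376:Sun 2380:Fri
Wednesday: 2356 → 1.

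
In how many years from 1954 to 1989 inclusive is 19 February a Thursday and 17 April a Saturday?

1

Check each year's weekday for 19 February and 17 April:
  1954: Fri/Sat  1955: Sat/Sun  1956: Sun/Tue  1957: Tue/Wed  1958: Wed/Thu  1959: Thu/Fri  1960: Fri/Sun  1961: Sun/Mon  1962: Mon/Tue  1963: Tue/Wed  1964: Wed/Fri  1965: Fri/Sat  1966: Sat/Sun  1967: Sun/Mon  …(8 more)…  1976: Thu/Sat ✓  1977: Sat/Sun  1978: Sun/Mon  1979: Mon/Tue  1980: Tue/Thu  1981: Thu/Fri  1982: Fri/Sat  1983: Sat/Sun  1984: Sun/Tue  1985: Tue/Wed  1986: Wed/Thu  1987: Thu/Fri  1988: Fri/Sun  1989: Sun/Mon
Both conditions hold in: 1976 — 1.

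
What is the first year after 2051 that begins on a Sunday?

Jan 1 advances by 2 weekdays after a leap year and by 1 after a common year.
2051: Jan 1 is Sunday.
2052: Monday (leap)
2053: Wednesday
2054: Thursday
2055: Friday
2056: Saturday (leap)
2057: Monday
2058: Tuesday
2059: Wednesday
2060: Thursday (leap)
2061: Saturday
2062: Sunday
2062 begins on a Sunday

2062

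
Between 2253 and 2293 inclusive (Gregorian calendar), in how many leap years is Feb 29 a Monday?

2

Leap years in 2253–2293: 10 of them.
Feb 29 weekday advances by 5 (mod 7) from one leap year to the next four years later (or differs when a century non-leap intervenes).
Leap-day weekdays: 2256:Fri 2260:Wed 2264:Mon✓ 2268:Sat 2272:Thu 2276:Tue 2280:Sun 2284:Fri 2288:Wed 2292:Mon✓
Monday: 2264, 2292 → 2.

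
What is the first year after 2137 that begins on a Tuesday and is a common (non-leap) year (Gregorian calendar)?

Jan 1 advances by 2 weekdays after a leap year and by 1 after a common year.
2137: Jan 1 is Tuesday.
2138: Wednesday
2139: Thursday
2140: Friday (leap)
2141: Sunday
2142: Monday
2143: Tuesday
2143 begins on a Tuesday and is a common year.

2143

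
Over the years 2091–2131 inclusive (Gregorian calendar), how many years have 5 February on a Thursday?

6

Track 5 February's weekday year by year (advancing +1, or +2 across a Feb 29):
  2091: Mon  2092: Tue (+1)  2093: Thu (+2) ✓  2094: Fri (+1)  2095: Sat (+1)
  2096: Sun (+1)  2097: Tue (+2)  2098: Wed (+1)  2099: Thu (+1) ✓  2100: Fri (+1)
  2101: Sat (+1)  2102: Sun (+1)  2103: Mon (+1)  2104: Tue (+1)  … (13 more years) …
  2118: Sat (+1)  2119: Sun (+1)  2120: Mon (+1)  2121: Wed (+2)  2122: Thu (+1) ✓
  2123: Fri (+1)  2124: Sat (+1)  2125: Mon (+2)  2126: Tue (+1)  2127: Wed (+1)
  2128: Thu (+1) ✓  2129: Sat (+2)  2130: Sun (+1)  2131: Mon (+1)
Thursday years: 2093, 2099, 2105, 2111, 2122, 2128 — 6 in total.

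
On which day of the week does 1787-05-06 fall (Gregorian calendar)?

January 1, 1787 is a Monday.
May 6 is day 126 of the year, i.e. 125 days after Jan 1.
125 mod 7 = 6, so advance 6 weekdays from Monday: Sunday.

Sunday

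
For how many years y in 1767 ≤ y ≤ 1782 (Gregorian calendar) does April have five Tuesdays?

4

April has 30 days; it has five Tuesdays when Tuesday falls among the first (month-length − 28) days — i.e. when April 1 is one of Tuesday/Monday.
April 1 by year: 1767:Wed 1768:Fri 1769:Sat 1770:Sun 1771:Mon✓ 1772:Wed 1773:Thu 1774:Fri 1775:Sat 1776:Mon✓ 1777:Tue✓ 1778:Wed 1779:Thu 1780:Sat 1781:Sun 1782:Mon✓
Years with five Tuesdays: 1771, 1776, 1777, 1782 → 4.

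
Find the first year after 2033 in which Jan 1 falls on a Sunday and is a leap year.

2040

Jan 1 advances by 2 weekdays after a leap year and by 1 after a common year.
2033: Jan 1 is Saturday.
2034: Sunday
2035: Monday
2036: Tuesday (leap)
2037: Thursday
2038: Friday
2039: Saturday
2040: Sunday (leap)
2040 begins on a Sunday and is a leap year.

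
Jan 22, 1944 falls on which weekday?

Saturday

January 1, 1944 is a Saturday.
January 22 is day 22 of the year, i.e. 21 days after Jan 1.
21 mod 7 = 0, so advance 0 weekdays from Saturday: Saturday.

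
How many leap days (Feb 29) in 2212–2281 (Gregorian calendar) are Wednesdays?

2

Leap years in 2212–2281: 18 of them.
Feb 29 weekday advances by 5 (mod 7) from one leap year to the next four years later (or differs when a century non-leap intervenes).
Leap-day weekdays: 2212:Sat 2216:Thu 2220:Tue 2224:Sun 2228:Fri 2232:Wed✓ 2236:Mon 2240:Sat 2244:Thu 2248:Tue 2252:Sun 2256:Fri 2260:Wed✓ 2264:Mon 2268:Sat 2272:Thu 2276:Tue 2280:Sun
Wednesday: 2232, 2260 → 2.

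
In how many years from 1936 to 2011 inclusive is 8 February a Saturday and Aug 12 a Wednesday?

Check each year's weekday for 8 February and Aug 12:
  1936: Sat/Wed ✓  1937: Mon/Thu  1938: Tue/Fri  1939: Wed/Sat  1940: Thu/Mon  1941: Sat/Tue  1942: Sun/Wed  1943: Mon/Thu  1944: Tue/Sat  1945: Thu/Sun  1946: Fri/Mon  1947: Sat/Tue  1948: Sun/Thu  1949: Tue/Fri  …(48 more)…  1998: Sun/Wed  1999: Mon/Thu  2000: Tue/Sat  2001: Thu/Sun  2002: Fri/Mon  2003: Sat/Tue  2004: Sun/Thu  2005: Tue/Fri  2006: Wed/Sat  2007: Thu/Sun  2008: Fri/Tue  2009: Sun/Wed  2010: Mon/Thu  2011: Tue/Fri
Both conditions hold in: 1936, 1964, 1992 — 3.

3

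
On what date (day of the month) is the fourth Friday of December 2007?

December 1, 2007 is a Saturday, so the first Friday is the 7th.
The fourth Friday is 7 + 21 = 28.

28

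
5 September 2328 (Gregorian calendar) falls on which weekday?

Wednesday

January 1, 2328 is a Sunday.
September 5 is day 249 of the year, i.e. 248 days after Jan 1.
248 mod 7 = 3, so advance 3 weekdays from Sunday: Wednesday.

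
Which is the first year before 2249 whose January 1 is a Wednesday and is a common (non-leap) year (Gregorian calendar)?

Jan 1 advances by 2 weekdays after a leap year and by 1 after a common year.
2249: Jan 1 is Monday.
2248: Saturday (leap)
2247: Friday
2246: Thursday
2245: Wednesday
2245 begins on a Wednesday and is a common year.

2245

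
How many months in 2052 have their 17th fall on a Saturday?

2

Check the 17th of each month of 2052: Jan 17: Wed, Feb 17: Sat, Mar 17: Sun, Apr 17: Wed, May 17: Fri, Jun 17: Mon, Jul 17: Wed, Aug 17: Sat, Sep 17: Tue, Oct 17: Thu, Nov 17: Sun, Dec 17: Tue.
Saturday occurs in February, August — 2 months.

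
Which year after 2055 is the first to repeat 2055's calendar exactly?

Two years share a calendar iff Jan 1 falls on the same weekday and both are leap or both are common. 2055: Jan 1 is Friday, common year.
2056: Jan 1 Saturday, leap
2057: Jan 1 Monday, common
2058: Jan 1 Tuesday, common
2059: Jan 1 Wednesday, common
2060: Jan 1 Thursday, leap
2061: Jan 1 Saturday, common
2062: Jan 1 Sunday, common
2063: Jan 1 Monday, common
2064: Jan 1 Tuesday, leap
2065: Jan 1 Thursday, common
2066: Jan 1 Friday, common
2066 matches on both conditions.

2066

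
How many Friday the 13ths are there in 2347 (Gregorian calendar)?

Check the 13th of each month of 2347: Jan 13: Mon, Feb 13: Thu, Mar 13: Thu, Apr 13: Sun, May 13: Tue, Jun 13: Fri, Jul 13: Sun, Aug 13: Wed, Sep 13: Sat, Oct 13: Mon, Nov 13: Thu, Dec 13: Sat.
Friday occurs in June — 1 month.

1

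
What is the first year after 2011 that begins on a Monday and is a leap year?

Jan 1 advances by 2 weekdays after a leap year and by 1 after a common year.
2011: Jan 1 is Saturday.
2012: Sunday (leap)
2013: Tuesday
2014: Wednesday
2015: Thursday
2016: Friday (leap)
2017: Sunday
2018: Monday
2019: Tuesday
2020: Wednesday (leap)
2021: Friday
2022: Saturday
2023: Sunday
2024: Monday (leap)
2024 begins on a Monday and is a leap year.

2024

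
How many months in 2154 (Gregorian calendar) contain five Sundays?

A month of length L has five Sundays iff its first Sunday is on day ≤ L−28 (so day 1–3 in a 31-day month, 1–2 in a 30-day month, day 1 in a leap February).
Checking each month of 2154: Jan starts Tue (31d); Feb starts Fri (28d); Mar starts Fri (31d) ✓; Apr starts Mon (30d); May starts Wed (31d); Jun starts Sat (30d) ✓; Jul starts Mon (31d); Aug starts Thu (31d); Sep starts Sun (30d) ✓; Oct starts Tue (31d); Nov starts Fri (30d); Dec starts Sun (31d) ✓.
Five-Sunday months: March, June, September, December → 4.

4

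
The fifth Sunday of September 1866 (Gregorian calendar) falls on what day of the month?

September 1, 1866 is a Saturday, so the first Sunday is the 2nd.
The fifth Sunday is 2 + 28 = 30.

30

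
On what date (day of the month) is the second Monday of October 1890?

October 1, 1890 is a Wednesday, so the first Monday is the 6th.
The second Monday is 6 + 7 = 13.

13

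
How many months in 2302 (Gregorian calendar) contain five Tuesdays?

4

A month of length L has five Tuesdays iff its first Tuesday is on day ≤ L−28 (so day 1–3 in a 31-day month, 1–2 in a 30-day month, day 1 in a leap February).
Checking each month of 2302: Jan starts Wed (31d); Feb starts Sat (28d); Mar starts Sat (31d); Apr starts Tue (30d) ✓; May starts Thu (31d); Jun starts Sun (30d); Jul starts Tue (31d) ✓; Aug starts Fri (31d); Sep starts Mon (30d) ✓; Oct starts Wed (31d); Nov starts Sat (30d); Dec starts Mon (31d) ✓.
Five-Tuesday months: April, July, September, December → 4.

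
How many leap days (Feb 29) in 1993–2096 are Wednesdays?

Leap years in 1993–2096: 26 of them.
Feb 29 weekday advances by 5 (mod 7) from one leap year to the next four years later (or differs when a century non-leap intervenes).
Leap-day weekdays: 1996:Thu 2000:Tue 2004:Sun 2008:Fri 2012:Wed✓ 2016:Mon 2020:Sat 2024:Thu 2028:Tue 2032:Sun 2036:Fri 2040:Wed✓ 2044:Mon 2048:Sat 2052:Thu 2056:Tue 2060:Sun 2064:Fri 2068:Wed✓ 2072:Mon 2076:Sat 2080:Thu 2084:Tue 2088:Sun 2092:Fri 2096:Wed✓
Wednesday: 2012, 2040, 2068, 2096 → 4.

4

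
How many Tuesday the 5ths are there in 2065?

Check the 5th of each month of 2065: Jan 5: Mon, Feb 5: Thu, Mar 5: Thu, Apr 5: Sun, May 5: Tue, Jun 5: Fri, Jul 5: Sun, Aug 5: Wed, Sep 5: Sat, Oct 5: Mon, Nov 5: Thu, Dec 5: Sat.
Tuesday occurs in May — 1 month.

1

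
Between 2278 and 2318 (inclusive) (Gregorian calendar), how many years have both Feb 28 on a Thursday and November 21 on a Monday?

0

Check each year's weekday for Feb 28 and November 21:
  2278: Thu/Thu  2279: Fri/Fri  2280: Sat/Sun  2281: Mon/Mon  2282: Tue/Tue  2283: Wed/Wed  2284: Thu/Fri  2285: Sat/Sat  2286: Sun/Sun  2287: Mon/Mon  2288: Tue/Wed  2289: Thu/Thu  2290: Fri/Fri  2291: Sat/Sat  …(13 more)…  2305: Tue/Tue  2306: Wed/Wed  2307: Thu/Thu  2308: Fri/Sat  2309: Sun/Sun  2310: Mon/Mon  2311: Tue/Tue  2312: Wed/Thu  2313: Fri/Fri  2314: Sat/Sat  2315: Sun/Sun  2316: Mon/Tue  2317: Wed/Wed  2318: Thu/Thu
Both conditions hold in: no year — 0.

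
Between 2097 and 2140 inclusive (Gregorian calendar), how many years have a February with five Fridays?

February has 28 days (29 in leap years); it has five Fridays when Friday falls among the first (month-length − 28) days — i.e. when February 1 is Friday in a leap year (never in a common year).
February 1 by year: 2097:Fri 2098:Sat 2099:Sun 2100:Mon 2101:Tue 2102:Wed 2103:Thu 2104:Fri✓ 2105:Sun 2106:Mon 2107:Tue 2108:Wed 2109:Fri 2110:Sat 2111:Sun …(14 more)… 2126:Fri 2127:Sat 2128:Sun 2129:Tue 2130:Wed 2131:Thu 2132:Fri✓ 2133:Sun 2134:Mon 2135:Tue 2136:Wed 2137:Fri 2138:Sat 2139:Sun 2140:Mon
Years with five Fridays: 2104, 2132 → 2.

2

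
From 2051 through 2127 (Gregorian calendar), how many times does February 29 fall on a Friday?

Leap years in 2051–2127: 18 of them.
Feb 29 weekday advances by 5 (mod 7) from one leap year to the next four years later (or differs when a century non-leap intervenes).
Leap-day weekdays: 2052:Thu 2056:Tue 2060:Sun 2064:Fri✓ 2068:Wed 2072:Mon 2076:Sat 2080:Thu 2084:Tue 2088:Sun 2092:Fri✓ 2096:Wed 2104:Fri✓ 2108:Wed 2112:Mon 2116:Sat 2120:Thu 2124:Tue
Friday: 2064, 2092, 2104 → 3.

3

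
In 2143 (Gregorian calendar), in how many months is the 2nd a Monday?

2

Check the 2nd of each month of 2143: Jan 2: Wed, Feb 2: Sat, Mar 2: Sat, Apr 2: Tue, May 2: Thu, Jun 2: Sun, Jul 2: Tue, Aug 2: Fri, Sep 2: Mon, Oct 2: Wed, Nov 2: Sat, Dec 2: Mon.
Monday occurs in September, December — 2 months.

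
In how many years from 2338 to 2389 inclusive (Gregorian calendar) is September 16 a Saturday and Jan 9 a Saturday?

Check each year's weekday for September 16 and Jan 9:
  2338: Fri/Sun  2339: Sat/Mon  2340: Mon/Tue  2341: Tue/Thu  2342: Wed/Fri  2343: Thu/Sat  2344: Sat/Sun  2345: Sun/Tue  2346: Mon/Wed  2347: Tue/Thu  2348: Thu/Fri  2349: Fri/Sun  2350: Sat/Mon  2351: Sun/Tue  …(24 more)…  2376: Thu/Fri  2377: Fri/Sun  2378: Sat/Mon  2379: Sun/Tue  2380: Tue/Wed  2381: Wed/Fri  2382: Thu/Sat  2383: Fri/Sun  2384: Sun/Mon  2385: Mon/Wed  2386: Tue/Thu  2387: Wed/Fri  2388: Fri/Sat  2389: Sat/Mon
Both conditions hold in: no year — 0.

0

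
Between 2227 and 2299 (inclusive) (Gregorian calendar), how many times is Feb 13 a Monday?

Track Feb 13's weekday year by year (advancing +1, or +2 across a Feb 29):
  2227: Tue  2228: Wed (+1)  2229: Fri (+2)  2230: Sat (+1)  2231: Sun (+1)
  2232: Mon (+1) ✓  2233: Wed (+2)  2234: Thu (+1)  2235: Fri (+1)  2236: Sat (+1)
  2237: Mon (+2) ✓  2238: Tue (+1)  2239: Wed (+1)  2240: Thu (+1)  … (45 more years) …
  2286: Sat (+1)  2287: Sun (+1)  2288: Mon (+1) ✓  2289: Wed (+2)  2290: Thu (+1)
  2291: Fri (+1)  2292: Sat (+1)  2293: Mon (+2) ✓  2294: Tue (+1)  2295: Wed (+1)
  2296: Thu (+1)  2297: Sat (+2)  2298: Sun (+1)  2299: Mon (+1) ✓
Monday years: 2232, 2237, 2243, 2254, 2260, 2265, 2271, 2282, 2288, 2293, 2299 — 11 in total.

11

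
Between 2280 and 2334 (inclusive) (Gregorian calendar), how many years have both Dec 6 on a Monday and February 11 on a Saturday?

Check each year's weekday for Dec 6 and February 11:
  2280: Mon/Wed  2281: Tue/Fri  2282: Wed/Sat  2283: Thu/Sun  2284: Sat/Mon  2285: Sun/Wed  2286: Mon/Thu  2287: Tue/Fri  2288: Thu/Sat  2289: Fri/Mon  2290: Sat/Tue  2291: Sun/Wed  2292: Tue/Thu  2293: Wed/Sat  …(27 more)…  2321: Tue/Fri  2322: Wed/Sat  2323: Thu/Sun  2324: Sat/Mon  2325: Sun/Wed  2326: Mon/Thu  2327: Tue/Fri  2328: Thu/Sat  2329: Fri/Mon  2330: Sat/Tue  2331: Sun/Wed  2332: Tue/Thu  2333: Wed/Sat  2334: Thu/Sun
Both conditions hold in: no year — 0.

0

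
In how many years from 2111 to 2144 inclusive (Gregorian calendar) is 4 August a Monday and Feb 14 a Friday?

3

Check each year's weekday for 4 August and Feb 14:
  2111: Tue/Sat  2112: Thu/Sun  2113: Fri/Tue  2114: Sat/Wed  2115: Sun/Thu  2116: Tue/Fri  2117: Wed/Sun  2118: Thu/Mon  2119: Fri/Tue  2120: Sun/Wed  2121: Mon/Fri ✓  2122: Tue/Sat  2123: Wed/Sun  2124: Fri/Mon  …(6 more)…  2131: Sat/Wed  2132: Mon/Thu  2133: Tue/Sat  2134: Wed/Sun  2135: Thu/Mon  2136: Sat/Tue  2137: Sun/Thu  2138: Mon/Fri ✓  2139: Tue/Sat  2140: Thu/Sun  2141: Fri/Tue  2142: Sat/Wed  2143: Sun/Thu  2144: Tue/Fri
Both conditions hold in: 2121, 2127, 2138 — 3.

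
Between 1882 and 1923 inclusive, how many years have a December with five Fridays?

December has 31 days; it has five Fridays when Friday falls among the first (month-length − 28) days — i.e. when December 1 is one of Friday/Thursday/Wednesday.
December 1 by year: 1882:Fri✓ 1883:Sat 1884:Mon 1885:Tue 1886:Wed✓ 1887:Thu✓ 1888:Sat 1889:Sun 1890:Mon 1891:Tue 1892:Thu✓ 1893:Fri✓ 1894:Sat 1895:Sun 1896:Tue …(12 more)… 1909:Wed✓ 1910:Thu✓ 1911:Fri✓ 1912:Sun 1913:Mon 1914:Tue 1915:Wed✓ 1916:Fri✓ 1917:Sat 1918:Sun 1919:Mon 1920:Wed✓ 1921:Thu✓ 1922:Fri✓ 1923:Sat
Years with five Fridays: 1882, 1886, 1887, 1892, 1893, 1897, 1898, 1899, 1904, 1905, 1909, 1910, 1911, 1915, 1916, 1920, 1921, 1922 → 18.

18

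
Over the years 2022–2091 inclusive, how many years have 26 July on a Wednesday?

11

Track 26 July's weekday year by year (advancing +1, or +2 across a Feb 29):
  2022: Tue  2023: Wed (+1) ✓  2024: Fri (+2)  2025: Sat (+1)  2026: Sun (+1)
  2027: Mon (+1)  2028: Wed (+2) ✓  2029: Thu (+1)  2030: Fri (+1)  2031: Sat (+1)
  2032: Mon (+2)  2033: Tue (+1)  2034: Wed (+1) ✓  2035: Thu (+1)  … (42 more years) …
  2078: Tue (+1)  2079: Wed (+1) ✓  2080: Fri (+2)  2081: Sat (+1)  2082: Sun (+1)
  2083: Mon (+1)  2084: Wed (+2) ✓  2085: Thu (+1)  2086: Fri (+1)  2087: Sat (+1)
  2088: Mon (+2)  2089: Tue (+1)  2090: Wed (+1) ✓  2091: Thu (+1)
Wednesday years: 2023, 2028, 2034, 2045, 2051, 2056, 2062, 2073, 2079, 2084, 2090 — 11 in total.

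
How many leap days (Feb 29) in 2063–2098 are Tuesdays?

Leap years in 2063–2098: 9 of them.
Feb 29 weekday advances by 5 (mod 7) from one leap year to the next four years later (or differs when a century non-leap intervenes).
Leap-day weekdays: 2064:Fri 2068:Wed 2072:Mon 2076:Sat 2080:Thu 2084:Tue✓ 2088:Sun 2092:Fri 2096:Wed
Tuesday: 2084 → 1.

1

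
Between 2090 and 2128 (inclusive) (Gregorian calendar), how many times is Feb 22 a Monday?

6

Track Feb 22's weekday year by year (advancing +1, or +2 across a Feb 29):
  2090: Wed  2091: Thu (+1)  2092: Fri (+1)  2093: Sun (+2)  2094: Mon (+1) ✓
  2095: Tue (+1)  2096: Wed (+1)  2097: Fri (+2)  2098: Sat (+1)  2099: Sun (+1)
  2100: Mon (+1) ✓  2101: Tue (+1)  2102: Wed (+1)  2103: Thu (+1)  … (11 more years) …
  2115: Fri (+1)  2116: Sat (+1)  2117: Mon (+2) ✓  2118: Tue (+1)  2119: Wed (+1)
  2120: Thu (+1)  2121: Sat (+2)  2122: Sun (+1)  2123: Mon (+1) ✓  2124: Tue (+1)
  2125: Thu (+2)  2126: Fri (+1)  2127: Sat (+1)  2128: Sun (+1)
Monday years: 2094, 2100, 2106, 2112, 2117, 2123 — 6 in total.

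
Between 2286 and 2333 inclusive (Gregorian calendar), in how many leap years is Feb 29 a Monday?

3

Leap years in 2286–2333: 11 of them.
Feb 29 weekday advances by 5 (mod 7) from one leap year to the next four years later (or differs when a century non-leap intervenes).
Leap-day weekdays: 2288:Wed 2292:Mon✓ 2296:Sat 2304:Mon✓ 2308:Sat 2312:Thu 2316:Tue 2320:Sun 2324:Fri 2328:Wed 2332:Mon✓
Monday: 2292, 2304, 2332 → 3.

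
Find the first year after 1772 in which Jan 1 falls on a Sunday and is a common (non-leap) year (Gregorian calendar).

Jan 1 advances by 2 weekdays after a leap year and by 1 after a common year.
1772: Jan 1 is Wednesday (leap).
1773: Friday
1774: Saturday
1775: Sunday
1775 begins on a Sunday and is a common year.

1775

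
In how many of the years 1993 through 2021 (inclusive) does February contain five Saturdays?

February has 28 days (29 in leap years); it has five Saturdays when Saturday falls among the first (month-length − 28) days — i.e. when February 1 is Saturday in a leap year (never in a common year).
February 1 by year: 1993:Mon 1994:Tue 1995:Wed 1996:Thu 1997:Sat 1998:Sun 1999:Mon 2000:Tue 2001:Thu 2002:Fri 2003:Sat 2004:Sun 2005:Tue 2006:Wed 2007:Thu 2008:Fri 2009:Sun 2010:Mon 2011:Tue 2012:Wed 2013:Fri 2014:Sat 2015:Sun 2016:Mon 2017:Wed 2018:Thu 2019:Fri 2020:Sat✓ 2021:Mon
Years with five Saturdays: 2020 → 1.

1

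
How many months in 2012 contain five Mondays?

5

A month of length L has five Mondays iff its first Monday is on day ≤ L−28 (so day 1–3 in a 31-day month, 1–2 in a 30-day month, day 1 in a leap February).
Checking each month of 2012: Jan starts Sun (31d) ✓; Feb starts Wed (29d); Mar starts Thu (31d); Apr starts Sun (30d) ✓; May starts Tue (31d); Jun starts Fri (30d); Jul starts Sun (31d) ✓; Aug starts Wed (31d); Sep starts Sat (30d); Oct starts Mon (31d) ✓; Nov starts Thu (30d); Dec starts Sat (31d) ✓.
Five-Monday months: January, April, July, October, December → 5.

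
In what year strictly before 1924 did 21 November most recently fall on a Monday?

From one year to the next, a fixed date's weekday advances by 1, or by 2 when a Feb 29 lies between the two dates.
1924: November 21 is Friday.
1923: Wednesday (−2)
1922: Tuesday (−1)
1921: Monday (−1)
21 November falls on a Monday in 1921.

1921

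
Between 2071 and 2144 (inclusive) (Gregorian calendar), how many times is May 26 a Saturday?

Track May 26's weekday year by year (advancing +1, or +2 across a Feb 29):
  2071: Tue  2072: Thu (+2)  2073: Fri (+1)  2074: Sat (+1) ✓  2075: Sun (+1)
  2076: Tue (+2)  2077: Wed (+1)  2078: Thu (+1)  2079: Fri (+1)  2080: Sun (+2)
  2081: Mon (+1)  2082: Tue (+1)  2083: Wed (+1)  2084: Fri (+2)  … (46 more years) …
  2131: Sat (+1) ✓  2132: Mon (+2)  2133: Tue (+1)  2134: Wed (+1)  2135: Thu (+1)
  2136: Sat (+2) ✓  2137: Sun (+1)  2138: Mon (+1)  2139: Tue (+1)  2140: Thu (+2)
  2141: Fri (+1)  2142: Sat (+1) ✓  2143: Sun (+1)  2144: Tue (+2)
Saturday years: 2074, 2085, 2091, 2096, 2103, 2108, 2114, 2125, 2131, 2136, 2142 — 11 in total.

11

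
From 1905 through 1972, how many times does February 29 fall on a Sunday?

Leap years in 1905–1972: 17 of them.
Feb 29 weekday advances by 5 (mod 7) from one leap year to the next four years later (or differs when a century non-leap intervenes).
Leap-day weekdays: 1908:Sat 1912:Thu 1916:Tue 1920:Sun✓ 1924:Fri 1928:Wed 1932:Mon 1936:Sat 1940:Thu 1944:Tue 1948:Sun✓ 1952:Fri 1956:Wed 1960:Mon 1964:Sat 1968:Thu 1972:Tue
Sunday: 1920, 1948 → 2.

2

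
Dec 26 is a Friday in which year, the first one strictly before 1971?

1969

From one year to the next, a fixed date's weekday advances by 1, or by 2 when a Feb 29 lies between the two dates.
1971: December 26 is Sunday.
1970: Saturday (−1)
1969: Friday (−1)
Dec 26 falls on a Friday in 1969.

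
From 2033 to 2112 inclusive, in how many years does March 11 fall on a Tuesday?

12

Track March 11's weekday year by year (advancing +1, or +2 across a Feb 29):
  2033: Fri  2034: Sat (+1)  2035: Sun (+1)  2036: Tue (+2) ✓  2037: Wed (+1)
  2038: Thu (+1)  2039: Fri (+1)  2040: Sun (+2)  2041: Mon (+1)  2042: Tue (+1) ✓
  2043: Wed (+1)  2044: Fri (+2)  2045: Sat (+1)  2046: Sun (+1)  … (52 more years) …
  2099: Wed (+1)  2100: Thu (+1)  2101: Fri (+1)  2102: Sat (+1)  2103: Sun (+1)
  2104: Tue (+2) ✓  2105: Wed (+1)  2106: Thu (+1)  2107: Fri (+1)  2108: Sun (+2)
  2109: Mon (+1)  2110: Tue (+1) ✓  2111: Wed (+1)  2112: Fri (+2)
Tuesday years: 2036, 2042, 2053, 2059, 2064, 2070, 2081, 2087, 2092, 2098, 2104, 2110 — 12 in total.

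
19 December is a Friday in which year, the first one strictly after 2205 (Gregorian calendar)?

2206

From one year to the next, a fixed date's weekday advances by 1, or by 2 when a Feb 29 lies between the two dates.
2205: December 19 is Thursday.
2206: Friday (+1)
19 December falls on a Friday in 2206.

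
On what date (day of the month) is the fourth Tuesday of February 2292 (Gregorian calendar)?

February 1, 2292 is a Monday, so the first Tuesday is the 2nd.
The fourth Tuesday is 2 + 21 = 23.

23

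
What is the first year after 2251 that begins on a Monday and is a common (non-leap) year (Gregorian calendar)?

2255

Jan 1 advances by 2 weekdays after a leap year and by 1 after a common year.
2251: Jan 1 is Wednesday.
2252: Thursday (leap)
2253: Saturday
2254: Sunday
2255: Monday
2255 begins on a Monday and is a common year.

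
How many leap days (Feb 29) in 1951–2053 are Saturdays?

Leap years in 1951–2053: 26 of them.
Feb 29 weekday advances by 5 (mod 7) from one leap year to the next four years later (or differs when a century non-leap intervenes).
Leap-day weekdays: 1952:Fri 1956:Wed 1960:Mon 1964:Sat✓ 1968:Thu 1972:Tue 1976:Sun 1980:Fri 1984:Wed 1988:Mon 1992:Sat✓ 1996:Thu 2000:Tue 2004:Sun 2008:Fri 2012:Wed 2016:Mon 2020:Sat✓ 2024:Thu 2028:Tue 2032:Sun 2036:Fri 2040:Wed 2044:Mon 2048:Sat✓ 2052:Thu
Saturday: 1964, 1992, 2020, 2048 → 4.

4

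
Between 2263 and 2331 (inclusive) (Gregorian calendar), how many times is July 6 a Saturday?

10

Track July 6's weekday year by year (advancing +1, or +2 across a Feb 29):
  2263: Mon  2264: Wed (+2)  2265: Thu (+1)  2266: Fri (+1)  2267: Sat (+1) ✓
  2268: Mon (+2)  2269: Tue (+1)  2270: Wed (+1)  2271: Thu (+1)  2272: Sat (+2) ✓
  2273: Sun (+1)  2274: Mon (+1)  2275: Tue (+1)  2276: Thu (+2)  … (41 more years) …
  2318: Sat (+1) ✓  2319: Sun (+1)  2320: Tue (+2)  2321: Wed (+1)  2322: Thu (+1)
  2323: Fri (+1)  2324: Sun (+2)  2325: Mon (+1)  2326: Tue (+1)  2327: Wed (+1)
  2328: Fri (+2)  2329: Sat (+1) ✓  2330: Sun (+1)  2331: Mon (+1)
Saturday years: 2267, 2272, 2278, 2289, 2295, 2301, 2307, 2312, 2318, 2329 — 10 in total.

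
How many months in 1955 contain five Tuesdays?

A month of length L has five Tuesdays iff its first Tuesday is on day ≤ L−28 (so day 1–3 in a 31-day month, 1–2 in a 30-day month, day 1 in a leap February).
Checking each month of 1955: Jan starts Sat (31d); Feb starts Tue (28d); Mar starts Tue (31d) ✓; Apr starts Fri (30d); May starts Sun (31d) ✓; Jun starts Wed (30d); Jul starts Fri (31d); Aug starts Mon (31d) ✓; Sep starts Thu (30d); Oct starts Sat (31d); Nov starts Tue (30d) ✓; Dec starts Thu (31d).
Five-Tuesday months: March, May, August, November → 4.

4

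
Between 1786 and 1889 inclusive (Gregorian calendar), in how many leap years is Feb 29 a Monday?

Leap years in 1786–1889: 25 of them.
Feb 29 weekday advances by 5 (mod 7) from one leap year to the next four years later (or differs when a century non-leap intervenes).
Leap-day weekdays: 1788:Fri 1792:Wed 1796:Mon✓ 1804:Wed 1808:Mon✓ 1812:Sat 1816:Thu 1820:Tue 1824:Sun 1828:Fri 1832:Wed 1836:Mon✓ 1840:Sat 1844:Thu 1848:Tue 1852:Sun 1856:Fri 1860:Wed 1864:Mon✓ 1868:Sat 1872:Thu 1876:Tue 1880:Sun 1884:Fri 1888:Wed
Monday: 1796, 1808, 1836, 1864 → 4.

4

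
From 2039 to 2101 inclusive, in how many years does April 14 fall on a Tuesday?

9

Track April 14's weekday year by year (advancing +1, or +2 across a Feb 29):
  2039: Thu  2040: Sat (+2)  2041: Sun (+1)  2042: Mon (+1)  2043: Tue (+1) ✓
  2044: Thu (+2)  2045: Fri (+1)  2046: Sat (+1)  2047: Sun (+1)  2048: Tue (+2) ✓
  2049: Wed (+1)  2050: Thu (+1)  2051: Fri (+1)  2052: Sun (+2)  … (35 more years) …
  2088: Wed (+2)  2089: Thu (+1)  2090: Fri (+1)  2091: Sat (+1)  2092: Mon (+2)
  2093: Tue (+1) ✓  2094: Wed (+1)  2095: Thu (+1)  2096: Sat (+2)  2097: Sun (+1)
  2098: Mon (+1)  2099: Tue (+1) ✓  2100: Wed (+1)  2101: Thu (+1)
Tuesday years: 2043, 2048, 2054, 2065, 2071, 2076, 2082, 2093, 2099 — 9 in total.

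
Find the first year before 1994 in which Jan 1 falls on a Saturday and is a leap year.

1972

Jan 1 advances by 2 weekdays after a leap year and by 1 after a common year.
1994: Jan 1 is Saturday.
1993: Friday
1992: Wednesday (leap)
1991: Tuesday
1990: Monday
1989: Sunday
1988: Friday (leap)
1987: Thursday
1986: Wednesday
1985: Tuesday
1984: Sunday (leap)
1983: Saturday
1982: Friday
1981: Thursday
1980: Tuesday (leap)
1979: Monday
1978: Sunday
1977: Saturday
1976: Thursday (leap)
1975: Wednesday
1974: Tuesday
1973: Monday
1972: Saturday (leap)
1972 begins on a Saturday and is a leap year.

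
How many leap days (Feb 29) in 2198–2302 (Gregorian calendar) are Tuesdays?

3

Leap years in 2198–2302: 24 of them.
Feb 29 weekday advances by 5 (mod 7) from one leap year to the next four years later (or differs when a century non-leap intervenes).
Leap-day weekdays: 2204:Wed 2208:Mon 2212:Sat 2216:Thu 2220:Tue✓ 2224:Sun 2228:Fri 2232:Wed 2236:Mon 2240:Sat 2244:Thu 2248:Tue✓ 2252:Sun 2256:Fri 2260:Wed 2264:Mon 2268:Sat 2272:Thu 2276:Tue✓ 2280:Sun 2284:Fri 2288:Wed 2292:Mon 2296:Sat
Tuesday: 2220, 2248, 2276 → 3.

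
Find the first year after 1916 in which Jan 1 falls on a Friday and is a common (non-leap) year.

Jan 1 advances by 2 weekdays after a leap year and by 1 after a common year.
1916: Jan 1 is Saturday (leap).
1917: Monday
1918: Tuesday
1919: Wednesday
1920: Thursday (leap)
1921: Saturday
1922: Sunday
1923: Monday
1924: Tuesday (leap)
1925: Thursday
1926: Friday
1926 begins on a Friday and is a common year.

1926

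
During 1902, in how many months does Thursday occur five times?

A month of length L has five Thursdays iff its first Thursday is on day ≤ L−28 (so day 1–3 in a 31-day month, 1–2 in a 30-day month, day 1 in a leap February).
Checking each month of 1902: Jan starts Wed (31d) ✓; Feb starts Sat (28d); Mar starts Sat (31d); Apr starts Tue (30d); May starts Thu (31d) ✓; Jun starts Sun (30d); Jul starts Tue (31d) ✓; Aug starts Fri (31d); Sep starts Mon (30d); Oct starts Wed (31d) ✓; Nov starts Sat (30d); Dec starts Mon (31d).
Five-Thursday months: January, May, July, October → 4.

4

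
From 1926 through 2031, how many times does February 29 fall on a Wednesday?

4

Leap years in 1926–2031: 26 of them.
Feb 29 weekday advances by 5 (mod 7) from one leap year to the next four years later (or differs when a century non-leap intervenes).
Leap-day weekdays: 1928:Wed✓ 1932:Mon 1936:Sat 1940:Thu 1944:Tue 1948:Sun 1952:Fri 1956:Wed✓ 1960:Mon 1964:Sat 1968:Thu 1972:Tue 1976:Sun 1980:Fri 1984:Wed✓ 1988:Mon 1992:Sat 1996:Thu 2000:Tue 2004:Sun 2008:Fri 2012:Wed✓ 2016:Mon 2020:Sat 2024:Thu 2028:Tue
Wednesday: 1928, 1956, 1984, 2012 → 4.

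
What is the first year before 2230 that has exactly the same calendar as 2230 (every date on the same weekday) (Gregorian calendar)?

Two years share a calendar iff Jan 1 falls on the same weekday and both are leap or both are common. 2230: Jan 1 is Friday, common year.
2229: Jan 1 Thursday, common
2228: Jan 1 Tuesday, leap
2227: Jan 1 Monday, common
2226: Jan 1 Sunday, common
2225: Jan 1 Saturday, common
2224: Jan 1 Thursday, leap
2223: Jan 1 Wednesday, common
2222: Jan 1 Tuesday, common
2221: Jan 1 Monday, common
2220: Jan 1 Saturday, leap
2219: Jan 1 Friday, common
2219 matches on both conditions.

2219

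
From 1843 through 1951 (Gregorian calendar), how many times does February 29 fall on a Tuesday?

4

Leap years in 1843–1951: 26 of them.
Feb 29 weekday advances by 5 (mod 7) from one leap year to the next four years later (or differs when a century non-leap intervenes).
Leap-day weekdays: 1844:Thu 1848:Tue✓ 1852:Sun 1856:Fri 1860:Wed 1864:Mon 1868:Sat 1872:Thu 1876:Tue✓ 1880:Sun 1884:Fri 1888:Wed 1892:Mon 1896:Sat 1904:Mon 1908:Sat 1912:Thu 1916:Tue✓ 1920:Sun 1924:Fri 1928:Wed 1932:Mon 1936:Sat 1940:Thu 1944:Tue✓ 1948:Sun
Tuesday: 1848, 1876, 1916, 1944 → 4.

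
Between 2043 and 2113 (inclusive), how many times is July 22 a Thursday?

Track July 22's weekday year by year (advancing +1, or +2 across a Feb 29):
  2043: Wed  2044: Fri (+2)  2045: Sat (+1)  2046: Sun (+1)  2047: Mon (+1)
  2048: Wed (+2)  2049: Thu (+1) ✓  2050: Fri (+1)  2051: Sat (+1)  2052: Mon (+2)
  2053: Tue (+1)  2054: Wed (+1)  2055: Thu (+1) ✓  2056: Sat (+2)  … (43 more years) …
  2100: Thu (+1) ✓  2101: Fri (+1)  2102: Sat (+1)  2103: Sun (+1)  2104: Tue (+2)
  2105: Wed (+1)  2106: Thu (+1) ✓  2107: Fri (+1)  2108: Sun (+2)  2109: Mon (+1)
  2110: Tue (+1)  2111: Wed (+1)  2112: Fri (+2)  2113: Sat (+1)
Thursday years: 2049, 2055, 2060, 2066, 2077, 2083, 2088, 2094, 2100, 2106 — 10 in total.

10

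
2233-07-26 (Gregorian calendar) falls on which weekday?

Friday

January 1, 2233 is a Tuesday.
July 26 is day 207 of the year, i.e. 206 days after Jan 1.
206 mod 7 = 3, so advance 3 weekdays from Tuesday: Friday.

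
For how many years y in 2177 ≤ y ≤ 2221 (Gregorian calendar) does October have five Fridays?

20

October has 31 days; it has five Fridays when Friday falls among the first (month-length − 28) days — i.e. when October 1 is one of Friday/Thursday/Wednesday.
October 1 by year: 2177:Wed✓ 2178:Thu✓ 2179:Fri✓ 2180:Sun 2181:Mon 2182:Tue 2183:Wed✓ 2184:Fri✓ 2185:Sat 2186:Sun 2187:Mon 2188:Wed✓ 2189:Thu✓ 2190:Fri✓ 2191:Sat …(15 more)… 2207:Thu✓ 2208:Sat 2209:Sun 2210:Mon 2211:Tue 2212:Thu✓ 2213:Fri✓ 2214:Sat 2215:Sun 2216:Tue 2217:Wed✓ 2218:Thu✓ 2219:Fri✓ 2220:Sun 2221:Mon
Years with five Fridays: 2177, 2178, 2179, 2183, 2184, 2188, 2189, 2190, 2194, 2195, 2200, 2201, 2202, 2206, 2207, 2212, 2213, 2217, 2218, 2219 → 20.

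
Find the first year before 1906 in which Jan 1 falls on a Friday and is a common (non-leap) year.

Jan 1 advances by 2 weekdays after a leap year and by 1 after a common year.
1906: Jan 1 is Monday.
1905: Sunday
1904: Friday (leap)
1903: Thursday
1902: Wednesday
1901: Tuesday
1900: Monday
1899: Sunday
1898: Saturday
1897: Friday
1897 begins on a Friday and is a common year.

1897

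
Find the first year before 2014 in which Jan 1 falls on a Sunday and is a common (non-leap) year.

2006

Jan 1 advances by 2 weekdays after a leap year and by 1 after a common year.
2014: Jan 1 is Wednesday.
2013: Tuesday
2012: Sunday (leap)
2011: Saturday
2010: Friday
2009: Thursday
2008: Tuesday (leap)
2007: Monday
2006: Sunday
2006 begins on a Sunday and is a common year.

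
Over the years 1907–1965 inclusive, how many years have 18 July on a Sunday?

Track 18 July's weekday year by year (advancing +1, or +2 across a Feb 29):
  1907: Thu  1908: Sat (+2)  1909: Sun (+1) ✓  1910: Mon (+1)  1911: Tue (+1)
  1912: Thu (+2)  1913: Fri (+1)  1914: Sat (+1)  1915: Sun (+1) ✓  1916: Tue (+2)
  1917: Wed (+1)  1918: Thu (+1)  1919: Fri (+1)  1920: Sun (+2) ✓  … (31 more years) …
  1952: Fri (+2)  1953: Sat (+1)  1954: Sun (+1) ✓  1955: Mon (+1)  1956: Wed (+2)
  1957: Thu (+1)  1958: Fri (+1)  1959: Sat (+1)  1960: Mon (+2)  1961: Tue (+1)
  1962: Wed (+1)  1963: Thu (+1)  1964: Sat (+2)  1965: Sun (+1) ✓
Sunday years: 1909, 1915, 1920, 1926, 1937, 1943, 1948, 1954, 1965 — 9 in total.

9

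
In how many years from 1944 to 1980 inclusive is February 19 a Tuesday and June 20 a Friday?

Check each year's weekday for February 19 and June 20:
  1944: Sat/Tue  1945: Mon/Wed  1946: Tue/Thu  1947: Wed/Fri  1948: Thu/Sun  1949: Sat/Mon  1950: Sun/Tue  1951: Mon/Wed  1952: Tue/Fri ✓  1953: Thu/Sat  1954: Fri/Sun  1955: Sat/Mon  1956: Sun/Wed  1957: Tue/Thu  …(9 more)…  1967: Sun/Tue  1968: Mon/Thu  1969: Wed/Fri  1970: Thu/Sat  1971: Fri/Sun  1972: Sat/Tue  1973: Mon/Wed  1974: Tue/Thu  1975: Wed/Fri  1976: Thu/Sun  1977: Sat/Mon  1978: Sun/Tue  1979: Mon/Wed  1980: Tue/Fri ✓
Both conditions hold in: 1952, 1980 — 2.

2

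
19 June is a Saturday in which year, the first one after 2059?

2060

From one year to the next, a fixed date's weekday advances by 1, or by 2 when a Feb 29 lies between the two dates.
2059: June 19 is Thursday.
2060: Saturday (+2)
19 June falls on a Saturday in 2060.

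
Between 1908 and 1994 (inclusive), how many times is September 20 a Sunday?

13

Track September 20's weekday year by year (advancing +1, or +2 across a Feb 29):
  1908: Sun ✓  1909: Mon (+1)  1910: Tue (+1)  1911: Wed (+1)  1912: Fri (+2)
  1913: Sat (+1)  1914: Sun (+1) ✓  1915: Mon (+1)  1916: Wed (+2)  1917: Thu (+1)
  1918: Fri (+1)  1919: Sat (+1)  1920: Mon (+2)  1921: Tue (+1)  … (59 more years) …
  1981: Sun (+1) ✓  1982: Mon (+1)  1983: Tue (+1)  1984: Thu (+2)  1985: Fri (+1)
  1986: Sat (+1)  1987: Sun (+1) ✓  1988: Tue (+2)  1989: Wed (+1)  1990: Thu (+1)
  1991: Fri (+1)  1992: Sun (+2) ✓  1993: Mon (+1)  1994: Tue (+1)
Sunday years: 1908, 1914, 1925, 1931, 1936, 1942, 1953, 1959, 1964, 1970, 1981, 1987, 1992 — 13 in total.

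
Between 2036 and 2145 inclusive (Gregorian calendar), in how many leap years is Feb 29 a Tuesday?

Leap years in 2036–2145: 27 of them.
Feb 29 weekday advances by 5 (mod 7) from one leap year to the next four years later (or differs when a century non-leap intervenes).
Leap-day weekdays: 2036:Fri 2040:Wed 2044:Mon 2048:Sat 2052:Thu 2056:Tue✓ 2060:Sun 2064:Fri 2068:Wed 2072:Mon 2076:Sat 2080:Thu 2084:Tue✓ 2088:Sun 2092:Fri 2096:Wed 2104:Fri 2108:Wed 2112:Mon 2116:Sat 2120:Thu 2124:Tue✓ 2128:Sun 2132:Fri 2136:Wed 2140:Mon 2144:Sat
Tuesday: 2056, 2084, 2124 → 3.

3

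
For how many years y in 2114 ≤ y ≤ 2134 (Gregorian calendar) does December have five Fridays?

9

December has 31 days; it has five Fridays when Friday falls among the first (month-length − 28) days — i.e. when December 1 is one of Friday/Thursday/Wednesday.
December 1 by year: 2114:Sat 2115:Sun 2116:Tue 2117:Wed✓ 2118:Thu✓ 2119:Fri✓ 2120:Sun 2121:Mon 2122:Tue 2123:Wed✓ 2124:Fri✓ 2125:Sat 2126:Sun 2127:Mon 2128:Wed✓ 2129:Thu✓ 2130:Fri✓ 2131:Sat 2132:Mon 2133:Tue 2134:Wed✓
Years with five Fridays: 2117, 2118, 2119, 2123, 2124, 2128, 2129, 2130, 2134 → 9.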